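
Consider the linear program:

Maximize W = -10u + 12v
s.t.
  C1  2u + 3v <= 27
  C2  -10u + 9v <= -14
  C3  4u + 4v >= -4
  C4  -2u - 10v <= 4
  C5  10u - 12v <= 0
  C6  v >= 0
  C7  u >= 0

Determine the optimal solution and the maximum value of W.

Vertices and W = -10u + 12v:
  (95/16, 121/24) → W = 9/8
  (6, 5) → W = 0
  (28/5, 14/3) → W = 0

At the optimal vertex, 2u + 3v = 27 and -10u + 9v = -14.
Solving simultaneously gives u = 95/16, v = 121/24.

u = 95/16, v = 121/24, maximum W = 9/8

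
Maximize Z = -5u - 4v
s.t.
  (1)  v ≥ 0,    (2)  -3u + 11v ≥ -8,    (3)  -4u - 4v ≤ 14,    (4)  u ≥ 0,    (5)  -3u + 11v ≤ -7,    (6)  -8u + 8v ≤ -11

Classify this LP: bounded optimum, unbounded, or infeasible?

Corner points and Z = -5u - 4v:
  (8/3, 0) → Z = -40/3
  (7/3, 0) → Z = -35/3
The feasible region has finitely many vertices and no improving ray; the maximum is -35/3 at (7/3, 0).

bounded optimum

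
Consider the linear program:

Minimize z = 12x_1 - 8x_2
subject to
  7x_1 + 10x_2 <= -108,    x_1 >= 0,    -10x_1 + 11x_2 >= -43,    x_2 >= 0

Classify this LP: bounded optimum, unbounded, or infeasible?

The boundaries 7x_1 + 10x_2 = -108 and x_2 = 0 meet at (-108/7, 0), but that point violates x_1 ≥ 0. Every candidate vertex is excluded by some other constraint, so the feasible region is empty.

infeasible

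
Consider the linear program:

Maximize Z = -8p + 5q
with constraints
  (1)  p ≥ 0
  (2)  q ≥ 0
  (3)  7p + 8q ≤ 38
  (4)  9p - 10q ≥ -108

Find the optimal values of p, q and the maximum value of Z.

p = 0, q = 19/4, maximum Z = 95/4

Corner points and Z = -8p + 5q:
  (0, 0) → Z = 0
  (0, 19/4) → Z = 95/4
  (38/7, 0) → Z = -304/7

The optimum lies where p = 0 and 7p + 8q = 38.
Solving simultaneously gives p = 0, q = 19/4.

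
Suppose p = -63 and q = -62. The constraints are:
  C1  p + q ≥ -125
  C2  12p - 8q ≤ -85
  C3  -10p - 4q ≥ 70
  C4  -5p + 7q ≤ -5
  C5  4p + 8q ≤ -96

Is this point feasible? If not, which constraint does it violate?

feasible

C1: -125 ≥ -125 ✓
C2: -260 ≤ -85 ✓
C3: 878 ≥ 70 ✓
C4: -119 ≤ -5 ✓
C5: -748 ≤ -96 ✓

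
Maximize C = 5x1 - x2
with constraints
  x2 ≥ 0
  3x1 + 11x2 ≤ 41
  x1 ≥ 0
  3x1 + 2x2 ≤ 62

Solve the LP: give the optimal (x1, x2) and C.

x1 = 41/3, x2 = 0, maximum C = 205/3

The optimum lies where x2 = 0 and 3x1 + 11x2 = 41.
Solving simultaneously gives x1 = 41/3, x2 = 0.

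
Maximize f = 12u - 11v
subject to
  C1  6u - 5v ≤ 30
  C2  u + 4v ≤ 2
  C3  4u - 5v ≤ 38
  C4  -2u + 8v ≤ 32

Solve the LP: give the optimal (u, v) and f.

Vertices and f = 12u - 11v:
  (130/29, -18/29) → f = 1758/29
  (-4, -54/5) → f = 354/5
  (-7, 9/4) → f = -435/4
The feasible region is unbounded (it extends along (-5, -4), (-4, -1)), but f strictly decreases along every unbounded feasible direction, so there is no improving ray and the maximum is attained at a vertex.

u = -4, v = -54/5, maximum f = 354/5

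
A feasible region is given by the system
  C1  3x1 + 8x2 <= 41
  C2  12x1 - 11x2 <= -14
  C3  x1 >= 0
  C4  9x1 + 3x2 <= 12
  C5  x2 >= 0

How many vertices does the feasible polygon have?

Pairwise boundary intersections that survive every other constraint:
  (0, 14/11)
  (2/3, 2)
  (0, 4)

3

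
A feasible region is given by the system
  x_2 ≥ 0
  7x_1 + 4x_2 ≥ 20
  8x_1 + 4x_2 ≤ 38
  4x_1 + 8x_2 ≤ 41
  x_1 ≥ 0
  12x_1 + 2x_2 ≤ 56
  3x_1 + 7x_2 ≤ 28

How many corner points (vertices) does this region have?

Of the 21 pairwise boundary intersections, those satisfying every inequality are:
  (20/7, 0)
  (14/3, 0)
  (28/37, 136/37)
  (37/8, 1/4)
  (7/2, 5/2)

5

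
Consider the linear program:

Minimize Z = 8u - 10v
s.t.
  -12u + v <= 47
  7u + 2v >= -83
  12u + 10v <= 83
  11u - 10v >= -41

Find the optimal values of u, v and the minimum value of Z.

The feasible region is unbounded (it extends along (5, -6), (2, -7)), but Z strictly increases along every unbounded feasible direction, so there is no improving ray and the minimum is attained at a vertex.

The binding constraints are 12u + 10v = 83 and 11u - 10v = -41.
Solving simultaneously gives u = 42/23, v = 281/46.

u = 42/23, v = 281/46, minimum Z = -1069/23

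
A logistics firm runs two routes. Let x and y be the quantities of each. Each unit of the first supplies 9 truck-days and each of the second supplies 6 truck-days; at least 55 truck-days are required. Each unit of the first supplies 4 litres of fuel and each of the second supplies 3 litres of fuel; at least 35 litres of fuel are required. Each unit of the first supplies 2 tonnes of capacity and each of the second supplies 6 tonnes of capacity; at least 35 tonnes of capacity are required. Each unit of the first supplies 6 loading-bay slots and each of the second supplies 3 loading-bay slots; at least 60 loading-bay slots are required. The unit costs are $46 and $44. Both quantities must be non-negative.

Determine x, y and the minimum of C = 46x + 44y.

x = 17/2, y = 3, minimum C = 523

Corner points and C = 46x + 44y:
  (0, 20) → C = 880
  (35/2, 0) → C = 805
  (17/2, 3) → C = 523
The feasible region is unbounded (it extends along (0, 1), (1, 0)), but C strictly increases along every unbounded feasible direction, so there is no improving ray and the minimum is attained at a vertex.

The binding constraints are 2x + 6y = 35 and 6x + 3y = 60.
Solving simultaneously gives x = 17/2, y = 3.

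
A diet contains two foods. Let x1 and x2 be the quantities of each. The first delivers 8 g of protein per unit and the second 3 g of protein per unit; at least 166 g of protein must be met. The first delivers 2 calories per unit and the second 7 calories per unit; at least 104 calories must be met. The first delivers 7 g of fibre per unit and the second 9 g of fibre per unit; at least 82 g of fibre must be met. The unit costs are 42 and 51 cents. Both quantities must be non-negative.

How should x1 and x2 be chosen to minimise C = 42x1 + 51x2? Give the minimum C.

Vertices and C = 42x1 + 51x2:
  (0, 166/3) → C = 2822
  (52, 0) → C = 2184
  (17, 10) → C = 1224
The feasible region is unbounded (it extends along (0, 1), (1, 0)), but C strictly increases along every unbounded feasible direction, so there is no improving ray and the minimum is attained at a vertex.

The binding constraints are 8x1 + 3x2 = 166 and 2x1 + 7x2 = 104.
Solving simultaneously gives x1 = 17, x2 = 10.

x1 = 17, x2 = 10, minimum C = 1224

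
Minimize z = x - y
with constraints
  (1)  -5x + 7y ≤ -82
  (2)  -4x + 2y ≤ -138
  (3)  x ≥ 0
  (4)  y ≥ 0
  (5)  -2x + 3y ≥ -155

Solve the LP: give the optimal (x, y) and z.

Corner points and z = x - y:
  (401/9, 181/9) → z = 220/9
  (69/2, 0) → z = 69/2
  (155/2, 0) → z = 155/2
The feasible region is unbounded (it extends along (3, 2), (7, 5)), but z strictly increases along every unbounded feasible direction, so there is no improving ray and the minimum is attained at a vertex.

The binding constraints are -5x + 7y = -82 and -4x + 2y = -138.
Solving simultaneously gives x = 401/9, y = 181/9.

x = 401/9, y = 181/9, minimum z = 220/9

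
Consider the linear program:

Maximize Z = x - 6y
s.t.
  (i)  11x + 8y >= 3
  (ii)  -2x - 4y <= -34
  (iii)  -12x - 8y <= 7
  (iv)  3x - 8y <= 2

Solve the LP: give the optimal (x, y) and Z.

Vertices and Z = x - 6y:
  (-65/7, 92/7) → Z = -617/7
  (-10, 113/8) → Z = -379/4
  (10, 7/2) → Z = -11
The feasible region is unbounded (it extends along (-2, 3), (8, 3)), but Z strictly decreases along every unbounded feasible direction, so there is no improving ray and the maximum is attained at a vertex.

x = 10, y = 7/2, maximum Z = -11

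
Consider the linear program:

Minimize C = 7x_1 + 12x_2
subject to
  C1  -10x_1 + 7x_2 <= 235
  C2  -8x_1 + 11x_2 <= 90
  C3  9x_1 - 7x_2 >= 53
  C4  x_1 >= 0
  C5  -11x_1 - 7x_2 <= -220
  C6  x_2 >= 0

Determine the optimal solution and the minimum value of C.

Vertices and C = 7x_1 + 12x_2:
  (1213/43, 1234/43) → C = 23299/43
  (273/20, 1397/140) → C = 30141/140
  (20, 0) → C = 140
The feasible region is unbounded (it extends along (1, 0), (11, 8)), but C strictly increases along every unbounded feasible direction, so there is no improving ray and the minimum is attained at a vertex.

x_1 = 20, x_2 = 0, minimum C = 140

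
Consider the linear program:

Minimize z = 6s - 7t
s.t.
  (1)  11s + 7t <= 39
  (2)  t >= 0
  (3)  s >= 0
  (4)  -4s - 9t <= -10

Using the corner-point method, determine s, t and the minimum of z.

Corner points and z = 6s - 7t:
  (39/11, 0) → z = 234/11
  (0, 39/7) → z = -39
  (5/2, 0) → z = 15
  (0, 10/9) → z = -70/9

The optimum lies where 11s + 7t = 39 and s = 0.
Solving simultaneously gives s = 0, t = 39/7.

s = 0, t = 39/7, minimum z = -39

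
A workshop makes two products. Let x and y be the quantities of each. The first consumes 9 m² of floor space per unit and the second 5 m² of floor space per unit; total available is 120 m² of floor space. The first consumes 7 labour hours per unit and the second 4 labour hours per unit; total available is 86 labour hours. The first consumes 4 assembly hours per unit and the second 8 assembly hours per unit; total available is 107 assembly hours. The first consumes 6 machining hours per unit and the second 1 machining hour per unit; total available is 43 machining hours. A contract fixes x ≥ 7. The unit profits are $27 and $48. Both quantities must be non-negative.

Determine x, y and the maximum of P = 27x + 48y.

x = 7, y = 1, maximum P = 237

Extreme points and P = 27x + 48y:
  (43/6, 0) → P = 387/2
  (7, 0) → P = 189
  (7, 1) → P = 237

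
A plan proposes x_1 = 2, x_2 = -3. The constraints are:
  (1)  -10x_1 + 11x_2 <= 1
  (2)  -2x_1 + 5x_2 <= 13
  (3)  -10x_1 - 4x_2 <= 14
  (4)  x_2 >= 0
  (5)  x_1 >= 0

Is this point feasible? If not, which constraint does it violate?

Constraint (4): x_2 = -3, which is not ≥ 0. All other constraints are satisfied.

not feasible — violates (4)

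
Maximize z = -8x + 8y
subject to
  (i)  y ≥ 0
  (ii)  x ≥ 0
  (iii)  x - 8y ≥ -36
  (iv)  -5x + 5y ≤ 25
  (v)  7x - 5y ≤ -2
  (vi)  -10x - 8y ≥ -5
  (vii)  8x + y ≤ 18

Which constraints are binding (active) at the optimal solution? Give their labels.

Extreme points and z = -8x + 8y:
  (0, 2/5) → z = 16/5
  (0, 5/8) → z = 5
  (9/106, 55/106) → z = 184/53

The maximum is at (0, 5/8). Substituting into each constraint, equality holds for (ii) and (vi); the remaining constraints have slack.

(ii) and (vi)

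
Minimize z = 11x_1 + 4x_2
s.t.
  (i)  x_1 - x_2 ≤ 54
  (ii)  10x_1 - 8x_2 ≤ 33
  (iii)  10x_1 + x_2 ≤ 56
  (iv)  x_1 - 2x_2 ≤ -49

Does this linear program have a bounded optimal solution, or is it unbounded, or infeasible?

unbounded

From the feasible point (3, 26), moving in the direction (-2, -1) keeps every constraint satisfied while z decreases without bound.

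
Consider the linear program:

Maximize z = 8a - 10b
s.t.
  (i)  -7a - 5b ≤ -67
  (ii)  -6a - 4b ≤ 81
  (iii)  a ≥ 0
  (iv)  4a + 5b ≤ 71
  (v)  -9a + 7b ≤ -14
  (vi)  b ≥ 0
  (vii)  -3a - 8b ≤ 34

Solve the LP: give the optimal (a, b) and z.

Feasible corners and z = 8a - 10b:
  (539/94, 505/94) → z = -369/47
  (67/7, 0) → z = 536/7
  (567/73, 583/73) → z = -1294/73
  (71/4, 0) → z = 142

a = 71/4, b = 0, maximum z = 142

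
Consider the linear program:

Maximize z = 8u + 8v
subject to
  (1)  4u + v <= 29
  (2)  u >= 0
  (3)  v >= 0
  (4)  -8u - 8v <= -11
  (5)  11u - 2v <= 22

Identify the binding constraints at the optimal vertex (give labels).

Feasible corners and z = 8u + 8v:
  (0, 29) → z = 232
  (80/19, 231/19) → z = 2488/19
  (0, 11/8) → z = 11
  (11/8, 0) → z = 11
  (2, 0) → z = 16

The maximum is at (0, 29). Substituting into each constraint, equality holds for (1) and (2); the remaining constraints have slack.

(1) and (2)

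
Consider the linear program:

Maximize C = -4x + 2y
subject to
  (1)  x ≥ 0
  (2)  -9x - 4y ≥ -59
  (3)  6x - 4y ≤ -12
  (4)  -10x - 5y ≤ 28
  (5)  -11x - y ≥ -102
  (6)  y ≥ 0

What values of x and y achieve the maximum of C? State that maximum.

x = 0, y = 59/4, maximum C = 59/2

Corner points and C = -4x + 2y:
  (0, 59/4) → C = 59/2
  (0, 3) → C = 6
  (47/15, 77/10) → C = 43/15

The binding constraints are x = 0 and -9x - 4y = -59.
Solving simultaneously gives x = 0, y = 59/4.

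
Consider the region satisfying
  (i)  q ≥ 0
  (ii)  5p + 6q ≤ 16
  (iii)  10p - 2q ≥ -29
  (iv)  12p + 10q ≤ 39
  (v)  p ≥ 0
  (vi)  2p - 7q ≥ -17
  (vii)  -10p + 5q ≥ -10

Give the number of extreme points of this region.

5

The feasible vertices (each the meet of two boundaries and inside every other half-plane) are:
  (0, 0)
  (1, 0)
  (10/47, 117/47)
  (28/17, 22/17)
  (0, 17/7)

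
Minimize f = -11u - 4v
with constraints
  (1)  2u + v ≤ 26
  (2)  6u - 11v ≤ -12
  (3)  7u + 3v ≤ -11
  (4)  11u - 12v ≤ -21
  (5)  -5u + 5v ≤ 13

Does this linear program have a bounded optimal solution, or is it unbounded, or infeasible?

Corner points and f = -11u - 4v:
  (-87/49, 6/49) → f = 933/49
  (-83/25, -18/25) → f = 197/5
  (-5/3, 2/9) → f = 157/9
  (-47/25, 18/25) → f = 89/5
The feasible region has finitely many vertices and no improving ray; the minimum is 157/9 at (-5/3, 2/9).

bounded optimum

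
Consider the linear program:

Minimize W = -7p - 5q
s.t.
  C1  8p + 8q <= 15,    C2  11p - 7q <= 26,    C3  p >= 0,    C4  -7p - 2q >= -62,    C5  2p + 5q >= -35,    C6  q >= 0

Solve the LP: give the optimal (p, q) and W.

Corner points and W = -7p - 5q:
  (0, 15/8) → W = -75/8
  (15/8, 0) → W = -105/8
  (0, 0) → W = 0

At the optimal vertex, 8p + 8q = 15 and q = 0.
Solving simultaneously gives p = 15/8, q = 0.

p = 15/8, q = 0, minimum W = -105/8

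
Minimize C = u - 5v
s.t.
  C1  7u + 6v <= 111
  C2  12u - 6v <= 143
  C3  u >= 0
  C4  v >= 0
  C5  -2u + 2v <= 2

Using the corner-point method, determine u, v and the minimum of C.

Vertices and C = u - 5v:
  (254/19, 331/114) → C = -131/114
  (105/13, 118/13) → C = -485/13
  (143/12, 0) → C = 143/12
  (0, 0) → C = 0
  (0, 1) → C = -5

At the optimal vertex, 7u + 6v = 111 and -2u + 2v = 2.
Solving simultaneously gives u = 105/13, v = 118/13.

u = 105/13, v = 118/13, minimum C = -485/13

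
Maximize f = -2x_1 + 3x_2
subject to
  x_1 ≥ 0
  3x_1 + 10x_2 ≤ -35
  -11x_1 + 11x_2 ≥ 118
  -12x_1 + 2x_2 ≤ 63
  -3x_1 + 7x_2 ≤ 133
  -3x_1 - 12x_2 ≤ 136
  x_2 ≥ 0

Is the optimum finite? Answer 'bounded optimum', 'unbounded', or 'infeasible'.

infeasible

The boundaries x_1 = 0 and -11x_1 + 11x_2 = 118 meet at (0, 118/11), but that point violates 3x_1 + 10x_2 ≤ -35. Every candidate vertex is excluded by some other constraint, so the feasible region is empty.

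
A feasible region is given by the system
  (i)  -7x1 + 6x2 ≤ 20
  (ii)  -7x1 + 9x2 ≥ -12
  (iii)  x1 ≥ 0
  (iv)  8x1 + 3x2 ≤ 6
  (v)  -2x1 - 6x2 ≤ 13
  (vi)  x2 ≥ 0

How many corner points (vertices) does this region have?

Pairwise boundary intersections that survive every other constraint:
  (0, 2)
  (0, 0)
  (3/4, 0)

3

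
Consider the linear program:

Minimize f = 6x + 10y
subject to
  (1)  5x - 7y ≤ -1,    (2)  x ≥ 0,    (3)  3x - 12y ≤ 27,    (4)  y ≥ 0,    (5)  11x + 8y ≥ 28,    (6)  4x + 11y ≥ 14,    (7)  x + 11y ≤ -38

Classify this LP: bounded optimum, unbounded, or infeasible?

The boundaries 5x - 7y = -1 and 11x + 8y = 28 meet at (188/117, 151/117), but that point violates x + 11y ≤ -38. Every candidate vertex is excluded by some other constraint, so the feasible region is empty.

infeasible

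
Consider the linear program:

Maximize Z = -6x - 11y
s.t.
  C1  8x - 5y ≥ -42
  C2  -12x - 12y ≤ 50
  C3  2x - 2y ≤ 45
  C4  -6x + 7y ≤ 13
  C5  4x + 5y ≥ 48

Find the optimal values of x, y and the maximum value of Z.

x = 107/6, y = -14/3, maximum Z = -167/3

Corner points and Z = -6x - 11y:
  (341/2, 148) → Z = -2651
  (107/6, -14/3) → Z = -167/3
  (271/58, 170/29) → Z = -2683/29

The optimum lies where 2x - 2y = 45 and 4x + 5y = 48.
Solving simultaneously gives x = 107/6, y = -14/3.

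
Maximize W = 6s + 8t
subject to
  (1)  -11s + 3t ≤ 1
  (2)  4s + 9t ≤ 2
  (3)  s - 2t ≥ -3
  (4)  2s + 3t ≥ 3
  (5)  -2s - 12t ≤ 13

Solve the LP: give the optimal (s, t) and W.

Vertices and W = 6s + 8t:
  (7/2, -4/3) → W = 31/3
  (47/10, -28/15) → W = 199/15
  (25/6, -16/9) → W = 97/9

The binding constraints are 4s + 9t = 2 and -2s - 12t = 13.
Solving simultaneously gives s = 47/10, t = -28/15.

s = 47/10, t = -28/15, maximum W = 199/15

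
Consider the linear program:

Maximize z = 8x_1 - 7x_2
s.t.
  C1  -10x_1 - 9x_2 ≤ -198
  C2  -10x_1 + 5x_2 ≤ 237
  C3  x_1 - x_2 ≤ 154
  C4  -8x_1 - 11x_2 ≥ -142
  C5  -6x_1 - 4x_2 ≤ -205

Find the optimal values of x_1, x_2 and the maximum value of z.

Vertices and z = 8x_1 - 7x_2:
  (1584/19, -1342/19) → z = 22066/19
  (1053/14, -431/7) → z = 7229/7
  (1836/19, -1090/19) → z = 22318/19
  (1687/34, -394/17) → z = 9506/17

x_1 = 1836/19, x_2 = -1090/19, maximum z = 22318/19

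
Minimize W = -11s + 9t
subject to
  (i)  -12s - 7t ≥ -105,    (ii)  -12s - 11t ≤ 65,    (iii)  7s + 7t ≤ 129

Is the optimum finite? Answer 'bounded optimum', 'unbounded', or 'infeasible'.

bounded optimum

Vertices and W = -11s + 9t:
  (805/24, -85/2) → W = -18035/24
  (-24/5, 813/35) → W = 1833/7
  (-1874/7, 2003/7) → W = 38641/7
The feasible region has finitely many vertices and no improving ray; the minimum is -18035/24 at (805/24, -85/2).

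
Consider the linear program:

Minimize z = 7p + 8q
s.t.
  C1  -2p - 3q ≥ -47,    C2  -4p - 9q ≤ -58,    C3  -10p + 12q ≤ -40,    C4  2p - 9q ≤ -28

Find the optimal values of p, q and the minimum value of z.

p = 116/11, q = 60/11, minimum z = 1292/11

Feasible corners and z = 7p + 8q:
  (38/3, 65/9) → z = 1318/9
  (113/8, 25/4) → z = 1191/8
  (116/11, 60/11) → z = 1292/11

The optimum lies where -10p + 12q = -40 and 2p - 9q = -28.
Solving simultaneously gives p = 116/11, q = 60/11.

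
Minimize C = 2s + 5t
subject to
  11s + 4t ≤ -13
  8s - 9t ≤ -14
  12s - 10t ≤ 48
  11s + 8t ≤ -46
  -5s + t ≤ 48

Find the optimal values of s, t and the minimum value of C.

s = -418/37, t = -314/37, minimum C = -2406/37

Feasible corners and C = 2s + 5t:
  (-526/163, -214/163) → C = -2122/163
  (-418/37, -314/37) → C = -2406/37
  (-430/51, 298/51) → C = 210/17

At the optimal vertex, 8s - 9t = -14 and -5s + t = 48.
Solving simultaneously gives s = -418/37, t = -314/37.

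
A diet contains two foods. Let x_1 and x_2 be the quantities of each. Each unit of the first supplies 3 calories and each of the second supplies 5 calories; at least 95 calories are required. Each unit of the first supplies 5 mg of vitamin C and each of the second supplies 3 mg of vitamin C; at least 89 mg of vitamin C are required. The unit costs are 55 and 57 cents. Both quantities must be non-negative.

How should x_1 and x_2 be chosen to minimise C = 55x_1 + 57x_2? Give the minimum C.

Corner points and C = 55x_1 + 57x_2:
  (0, 89/3) → C = 1691
  (95/3, 0) → C = 5225/3
  (10, 13) → C = 1291
The feasible region is unbounded (it extends along (0, 1), (1, 0)), but C strictly increases along every unbounded feasible direction, so there is no improving ray and the minimum is attained at a vertex.

The optimum lies where 3x_1 + 5x_2 = 95 and 5x_1 + 3x_2 = 89.
Solving simultaneously gives x_1 = 10, x_2 = 13.

x_1 = 10, x_2 = 13, minimum C = 1291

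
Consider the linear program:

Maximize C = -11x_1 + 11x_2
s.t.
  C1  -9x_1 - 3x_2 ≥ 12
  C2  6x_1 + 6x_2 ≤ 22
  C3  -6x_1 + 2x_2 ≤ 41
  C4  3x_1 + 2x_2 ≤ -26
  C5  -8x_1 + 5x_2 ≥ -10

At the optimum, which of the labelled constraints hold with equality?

Corner points and C = -11x_1 + 11x_2:
  (-67/9, -11/6) → C = 1111/18
  (-225/14, -194/7) → C = -1793/14
  (-110/31, -238/31) → C = -1408/31

The maximum is at (-67/9, -11/6). Substituting into each constraint, equality holds for C3 and C4; the remaining constraints have slack.

C3 and C4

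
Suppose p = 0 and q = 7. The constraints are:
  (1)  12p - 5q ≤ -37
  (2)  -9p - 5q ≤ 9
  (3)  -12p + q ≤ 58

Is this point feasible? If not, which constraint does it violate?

Constraint (1): 12p - 5q = -35, which is not ≤ -37. All other constraints are satisfied.

not feasible — violates (1)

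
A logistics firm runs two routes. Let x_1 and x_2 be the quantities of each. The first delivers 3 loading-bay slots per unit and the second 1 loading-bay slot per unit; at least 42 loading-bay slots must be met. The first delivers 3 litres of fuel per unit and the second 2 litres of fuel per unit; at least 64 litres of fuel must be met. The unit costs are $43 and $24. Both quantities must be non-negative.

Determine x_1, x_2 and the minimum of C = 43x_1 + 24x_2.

x_1 = 20/3, x_2 = 22, minimum C = 2444/3

Feasible corners and C = 43x_1 + 24x_2:
  (0, 42) → C = 1008
  (64/3, 0) → C = 2752/3
  (20/3, 22) → C = 2444/3
The feasible region is unbounded (it extends along (0, 1), (1, 0)), but C strictly increases along every unbounded feasible direction, so there is no improving ray and the minimum is attained at a vertex.

The binding constraints are 3x_1 + x_2 = 42 and 3x_1 + 2x_2 = 64.
Solving simultaneously gives x_1 = 20/3, x_2 = 22.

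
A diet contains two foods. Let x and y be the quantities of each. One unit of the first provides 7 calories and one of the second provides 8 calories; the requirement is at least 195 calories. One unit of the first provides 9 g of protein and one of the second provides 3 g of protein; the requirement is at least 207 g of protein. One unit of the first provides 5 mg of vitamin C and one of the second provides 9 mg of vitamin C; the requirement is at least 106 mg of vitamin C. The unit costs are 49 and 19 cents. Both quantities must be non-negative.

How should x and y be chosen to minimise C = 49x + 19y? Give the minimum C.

Extreme points and C = 49x + 19y:
  (0, 69) → C = 1311
  (195/7, 0) → C = 1365
  (21, 6) → C = 1143
The feasible region is unbounded (it extends along (0, 1), (1, 0)), but C strictly increases along every unbounded feasible direction, so there is no improving ray and the minimum is attained at a vertex.

At the optimal vertex, 7x + 8y = 195 and 9x + 3y = 207.
Solving simultaneously gives x = 21, y = 6.

x = 21, y = 6, minimum C = 1143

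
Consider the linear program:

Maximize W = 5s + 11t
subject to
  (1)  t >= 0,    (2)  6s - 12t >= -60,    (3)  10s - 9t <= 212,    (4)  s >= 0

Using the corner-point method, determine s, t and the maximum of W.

s = 514/11, t = 312/11, maximum W = 6002/11

Vertices and W = 5s + 11t:
  (106/5, 0) → W = 106
  (0, 0) → W = 0
  (514/11, 312/11) → W = 6002/11
  (0, 5) → W = 55

The binding constraints are 6s - 12t = -60 and 10s - 9t = 212.
Solving simultaneously gives s = 514/11, t = 312/11.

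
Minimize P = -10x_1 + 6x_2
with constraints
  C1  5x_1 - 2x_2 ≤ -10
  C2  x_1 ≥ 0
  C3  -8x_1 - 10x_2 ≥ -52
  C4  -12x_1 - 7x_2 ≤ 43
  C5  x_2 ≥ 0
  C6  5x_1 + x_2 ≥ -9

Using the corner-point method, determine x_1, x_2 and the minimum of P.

x_1 = 0, x_2 = 5, minimum P = 30

Extreme points and P = -10x_1 + 6x_2:
  (0, 5) → P = 30
  (2/33, 170/33) → P = 1000/33
  (0, 26/5) → P = 156/5

The optimum lies where 5x_1 - 2x_2 = -10 and x_1 = 0.
Solving simultaneously gives x_1 = 0, x_2 = 5.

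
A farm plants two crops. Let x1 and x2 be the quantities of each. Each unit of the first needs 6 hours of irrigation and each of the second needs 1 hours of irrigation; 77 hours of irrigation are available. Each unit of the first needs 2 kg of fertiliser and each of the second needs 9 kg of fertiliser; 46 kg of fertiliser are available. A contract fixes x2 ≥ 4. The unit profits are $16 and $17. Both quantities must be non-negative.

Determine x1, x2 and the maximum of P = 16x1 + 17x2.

Feasible corners and P = 16x1 + 17x2:
  (0, 46/9) → P = 782/9
  (0, 4) → P = 68
  (5, 4) → P = 148

At the optimal vertex, 2x1 + 9x2 = 46 and x2 = 4.
Solving simultaneously gives x1 = 5, x2 = 4.

x1 = 5, x2 = 4, maximum P = 148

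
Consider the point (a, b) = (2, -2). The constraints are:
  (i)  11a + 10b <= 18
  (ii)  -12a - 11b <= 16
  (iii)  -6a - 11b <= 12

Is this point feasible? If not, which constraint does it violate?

feasible

(i): 2 ≤ 18 ✓
(ii): -2 ≤ 16 ✓
(iii): 10 ≤ 12 ✓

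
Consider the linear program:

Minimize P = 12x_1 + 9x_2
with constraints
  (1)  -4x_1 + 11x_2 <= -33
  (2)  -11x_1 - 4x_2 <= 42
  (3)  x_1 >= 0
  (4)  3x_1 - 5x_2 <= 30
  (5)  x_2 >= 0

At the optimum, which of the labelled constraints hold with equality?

(1) and (5)

Corner points and P = 12x_1 + 9x_2:
  (165/13, 21/13) → P = 2169/13
  (33/4, 0) → P = 99
  (10, 0) → P = 120

The minimum is at (33/4, 0). Substituting into each constraint, equality holds for (1) and (5); the remaining constraints have slack.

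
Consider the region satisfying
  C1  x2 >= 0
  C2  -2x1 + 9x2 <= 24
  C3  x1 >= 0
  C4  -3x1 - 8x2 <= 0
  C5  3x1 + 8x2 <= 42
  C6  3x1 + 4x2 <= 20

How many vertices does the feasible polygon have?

4

Of the 14 pairwise boundary intersections, those satisfying every inequality are:
  (0, 0)
  (20/3, 0)
  (0, 8/3)
  (12/5, 16/5)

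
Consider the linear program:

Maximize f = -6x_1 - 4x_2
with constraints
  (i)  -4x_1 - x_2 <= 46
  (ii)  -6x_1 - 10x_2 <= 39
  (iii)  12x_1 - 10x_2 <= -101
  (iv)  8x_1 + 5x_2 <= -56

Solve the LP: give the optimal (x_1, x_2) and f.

x_1 = -421/34, x_2 = 60/17, maximum f = 1023/17

Vertices and f = -6x_1 - 4x_2:
  (-421/34, 60/17) → f = 1023/17
  (-29/2, 12) → f = 39
  (-70/9, 23/30) → f = 218/5
  (-213/28, 34/35) → f = 2923/70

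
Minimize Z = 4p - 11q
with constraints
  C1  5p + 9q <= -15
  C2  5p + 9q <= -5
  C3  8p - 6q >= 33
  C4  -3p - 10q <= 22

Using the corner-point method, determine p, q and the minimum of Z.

p = 69/34, q = -95/34, minimum Z = 1321/34

Vertices and Z = 4p - 11q:
  (69/34, -95/34) → Z = 1321/34
  (48/23, -65/23) → Z = 907/23
  (99/49, -275/98) → Z = 3817/98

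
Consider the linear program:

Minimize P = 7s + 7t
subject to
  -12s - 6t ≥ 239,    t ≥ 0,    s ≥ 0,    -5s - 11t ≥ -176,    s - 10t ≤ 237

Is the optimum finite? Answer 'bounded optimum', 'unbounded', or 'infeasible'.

infeasible

The boundaries -12s - 6t = 239 and t = 0 meet at (-239/12, 0), but that point violates s ≥ 0. Every candidate vertex is excluded by some other constraint, so the feasible region is empty.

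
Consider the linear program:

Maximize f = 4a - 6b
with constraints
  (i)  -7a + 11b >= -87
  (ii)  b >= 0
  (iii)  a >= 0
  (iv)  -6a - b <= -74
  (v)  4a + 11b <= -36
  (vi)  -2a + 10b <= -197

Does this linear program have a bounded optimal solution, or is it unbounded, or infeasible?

The boundaries 4a + 11b = -36 and -2a + 10b = -197 meet at (1807/62, -430/31), but that point violates -7a + 11b ≥ -87. Every candidate vertex is excluded by some other constraint, so the feasible region is empty.

infeasible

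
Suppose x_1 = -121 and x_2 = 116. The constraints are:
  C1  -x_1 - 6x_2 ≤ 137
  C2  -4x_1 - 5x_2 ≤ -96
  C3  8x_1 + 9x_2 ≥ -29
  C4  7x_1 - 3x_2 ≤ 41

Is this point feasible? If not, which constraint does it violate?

C1: -575 ≤ 137 ✓
C2: -96 ≤ -96 ✓
C3: 76 ≥ -29 ✓
C4: -1195 ≤ 41 ✓

feasible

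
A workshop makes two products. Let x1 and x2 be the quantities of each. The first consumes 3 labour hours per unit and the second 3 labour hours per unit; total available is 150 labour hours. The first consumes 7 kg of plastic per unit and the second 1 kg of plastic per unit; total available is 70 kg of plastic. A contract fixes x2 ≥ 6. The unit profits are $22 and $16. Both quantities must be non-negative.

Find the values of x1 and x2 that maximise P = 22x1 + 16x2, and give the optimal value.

Corner points and P = 22x1 + 16x2:
  (0, 50) → P = 800
  (0, 6) → P = 96
  (10/3, 140/3) → P = 820
  (64/7, 6) → P = 2080/7

At the optimal vertex, 3x1 + 3x2 = 150 and 7x1 + x2 = 70.
Solving simultaneously gives x1 = 10/3, x2 = 140/3.

x1 = 10/3, x2 = 140/3, maximum P = 820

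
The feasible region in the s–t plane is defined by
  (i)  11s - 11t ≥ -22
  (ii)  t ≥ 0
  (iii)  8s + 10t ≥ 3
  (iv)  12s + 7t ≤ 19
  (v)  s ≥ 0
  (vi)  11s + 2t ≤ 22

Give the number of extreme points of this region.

Pairwise boundary intersections that survive every other constraint:
  (5/19, 43/19)
  (0, 2)
  (3/8, 0)
  (19/12, 0)
  (0, 3/10)

5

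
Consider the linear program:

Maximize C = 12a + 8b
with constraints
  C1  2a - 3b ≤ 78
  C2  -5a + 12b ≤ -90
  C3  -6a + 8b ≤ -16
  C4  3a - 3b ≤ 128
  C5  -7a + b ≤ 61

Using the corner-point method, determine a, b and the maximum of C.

a = 422/7, b = 370/21, maximum C = 18152/21

Vertices and C = 12a + 8b:
  (50, 22/3) → C = 1976/3
  (-261/19, -668/19) → C = -8476/19
  (422/7, 370/21) → C = 18152/21
  (-822/79, -935/79) → C = -17344/79

The binding constraints are -5a + 12b = -90 and 3a - 3b = 128.
Solving simultaneously gives a = 422/7, b = 370/21.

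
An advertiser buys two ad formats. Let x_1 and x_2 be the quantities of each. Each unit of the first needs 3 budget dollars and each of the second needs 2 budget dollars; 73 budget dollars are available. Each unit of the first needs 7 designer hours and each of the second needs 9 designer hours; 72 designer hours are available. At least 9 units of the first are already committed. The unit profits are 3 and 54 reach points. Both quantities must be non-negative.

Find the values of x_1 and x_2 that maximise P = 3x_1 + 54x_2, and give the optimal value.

The optimum lies where 7x_1 + 9x_2 = 72 and x_1 = 9.
Solving simultaneously gives x_1 = 9, x_2 = 1.

x_1 = 9, x_2 = 1, maximum P = 81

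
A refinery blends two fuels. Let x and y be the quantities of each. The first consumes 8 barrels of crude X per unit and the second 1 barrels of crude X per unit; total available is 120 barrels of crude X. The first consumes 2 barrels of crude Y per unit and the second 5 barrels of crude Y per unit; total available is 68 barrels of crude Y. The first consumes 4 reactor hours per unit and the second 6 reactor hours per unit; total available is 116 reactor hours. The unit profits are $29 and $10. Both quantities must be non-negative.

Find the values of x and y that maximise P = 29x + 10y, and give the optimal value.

x = 14, y = 8, maximum P = 486

Vertices and P = 29x + 10y:
  (0, 0) → P = 0
  (0, 68/5) → P = 136
  (15, 0) → P = 435
  (14, 8) → P = 486

At the optimal vertex, 8x + y = 120 and 2x + 5y = 68.
Solving simultaneously gives x = 14, y = 8.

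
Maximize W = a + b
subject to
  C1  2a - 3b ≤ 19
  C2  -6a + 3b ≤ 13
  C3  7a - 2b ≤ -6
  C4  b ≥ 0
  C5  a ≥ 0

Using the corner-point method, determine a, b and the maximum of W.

a = 8/9, b = 55/9, maximum W = 7

The binding constraints are -6a + 3b = 13 and 7a - 2b = -6.
Solving simultaneously gives a = 8/9, b = 55/9.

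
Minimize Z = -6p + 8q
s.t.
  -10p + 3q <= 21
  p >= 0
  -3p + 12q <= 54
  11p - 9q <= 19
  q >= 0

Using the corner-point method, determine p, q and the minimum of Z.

The binding constraints are 11p - 9q = 19 and q = 0.
Solving simultaneously gives p = 19/11, q = 0.

p = 19/11, q = 0, minimum Z = -114/11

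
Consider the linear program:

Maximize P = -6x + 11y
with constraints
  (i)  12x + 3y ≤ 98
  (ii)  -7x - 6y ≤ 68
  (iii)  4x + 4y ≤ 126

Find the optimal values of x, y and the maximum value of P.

x = -257, y = 577/2, maximum P = 9431/2

Corner points and P = -6x + 11y:
  (264/17, -1502/51) → P = -21274/51
  (7/18, 280/9) → P = 3059/9
  (-257, 577/2) → P = 9431/2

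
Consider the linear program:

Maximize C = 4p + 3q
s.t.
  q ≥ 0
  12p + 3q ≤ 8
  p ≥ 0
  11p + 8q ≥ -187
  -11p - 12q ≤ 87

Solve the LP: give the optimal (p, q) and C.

p = 0, q = 8/3, maximum C = 8

Feasible corners and C = 4p + 3q:
  (2/3, 0) → C = 8/3
  (0, 0) → C = 0
  (0, 8/3) → C = 8

At the optimal vertex, 12p + 3q = 8 and p = 0.
Solving simultaneously gives p = 0, q = 8/3.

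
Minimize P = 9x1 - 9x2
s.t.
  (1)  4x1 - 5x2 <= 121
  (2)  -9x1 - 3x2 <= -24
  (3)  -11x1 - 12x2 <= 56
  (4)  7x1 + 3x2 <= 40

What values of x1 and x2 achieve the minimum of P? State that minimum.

Vertices and P = 9x1 - 9x2:
  (1172/103, -1555/103) → P = 24543/103
  (563/47, -687/47) → P = 11250/47
  (152/25, -256/25) → P = 3672/25
  (-8, 32) → P = -360

x1 = -8, x2 = 32, minimum P = -360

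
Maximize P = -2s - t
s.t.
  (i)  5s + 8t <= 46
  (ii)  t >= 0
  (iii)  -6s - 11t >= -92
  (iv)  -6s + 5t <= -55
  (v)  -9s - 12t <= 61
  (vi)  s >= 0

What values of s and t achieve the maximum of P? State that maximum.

s = 55/6, t = 0, maximum P = -55/3

Extreme points and P = -2s - t:
  (46/5, 0) → P = -92/5
  (670/73, 1/73) → P = -1341/73
  (55/6, 0) → P = -55/3

The optimum lies where t = 0 and -6s + 5t = -55.
Solving simultaneously gives s = 55/6, t = 0.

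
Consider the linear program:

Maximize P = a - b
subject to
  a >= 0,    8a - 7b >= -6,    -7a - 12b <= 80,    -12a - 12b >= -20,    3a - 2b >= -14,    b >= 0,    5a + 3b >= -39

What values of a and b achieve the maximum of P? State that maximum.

Extreme points and P = a - b:
  (0, 6/7) → P = -6/7
  (0, 0) → P = 0
  (17/45, 58/45) → P = -41/45
  (5/3, 0) → P = 5/3

a = 5/3, b = 0, maximum P = 5/3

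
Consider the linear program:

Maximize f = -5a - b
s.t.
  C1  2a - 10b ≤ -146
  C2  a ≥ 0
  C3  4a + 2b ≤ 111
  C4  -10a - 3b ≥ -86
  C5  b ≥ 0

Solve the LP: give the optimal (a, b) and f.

Extreme points and f = -5a - b:
  (0, 73/5) → f = -73/5
  (211/53, 816/53) → f = -1871/53
  (0, 86/3) → f = -86/3

The binding constraints are 2a - 10b = -146 and a = 0.
Solving simultaneously gives a = 0, b = 73/5.

a = 0, b = 73/5, maximum f = -73/5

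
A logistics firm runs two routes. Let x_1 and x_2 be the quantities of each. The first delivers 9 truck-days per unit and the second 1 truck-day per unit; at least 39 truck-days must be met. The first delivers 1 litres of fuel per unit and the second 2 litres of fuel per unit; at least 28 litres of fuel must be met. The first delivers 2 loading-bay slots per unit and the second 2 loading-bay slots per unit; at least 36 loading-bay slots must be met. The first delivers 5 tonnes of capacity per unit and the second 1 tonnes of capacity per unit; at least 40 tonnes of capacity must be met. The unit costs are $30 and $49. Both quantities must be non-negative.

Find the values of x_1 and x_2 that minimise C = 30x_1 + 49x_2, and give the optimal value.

Extreme points and C = 30x_1 + 49x_2:
  (0, 40) → C = 1960
  (28, 0) → C = 840
  (8, 10) → C = 730
  (11/2, 25/2) → C = 1555/2
The feasible region is unbounded (it extends along (0, 1), (1, 0)), but C strictly increases along every unbounded feasible direction, so there is no improving ray and the minimum is attained at a vertex.

x_1 = 8, x_2 = 10, minimum C = 730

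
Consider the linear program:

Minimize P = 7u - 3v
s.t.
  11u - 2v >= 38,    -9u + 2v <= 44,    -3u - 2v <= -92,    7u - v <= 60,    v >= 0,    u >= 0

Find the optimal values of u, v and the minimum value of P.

Vertices and P = 7u - 3v:
  (65/7, 449/14) → P = -437/14
  (82/3, 394/3) → P = -608/3
  (212/17, 464/17) → P = 92/17

u = 82/3, v = 394/3, minimum P = -608/3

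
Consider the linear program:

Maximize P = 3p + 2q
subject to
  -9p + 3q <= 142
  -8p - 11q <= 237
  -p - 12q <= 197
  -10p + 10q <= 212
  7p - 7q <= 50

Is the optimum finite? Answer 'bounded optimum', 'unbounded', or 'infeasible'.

From the feasible point (-2273/123, -997/123), moving in the direction (7, 7) keeps every constraint satisfied while P increases without bound.

unbounded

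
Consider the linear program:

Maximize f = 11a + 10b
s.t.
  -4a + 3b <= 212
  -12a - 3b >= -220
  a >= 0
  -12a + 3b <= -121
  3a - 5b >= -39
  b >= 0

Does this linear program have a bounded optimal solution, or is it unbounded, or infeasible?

bounded optimum

Vertices and f = 11a + 10b:
  (983/69, 376/23) → f = 22093/69
  (55/3, 0) → f = 605/3
  (722/51, 277/17) → f = 956/3
  (121/12, 0) → f = 1331/12
The feasible region has finitely many vertices and no improving ray; the maximum is 22093/69 at (983/69, 376/23).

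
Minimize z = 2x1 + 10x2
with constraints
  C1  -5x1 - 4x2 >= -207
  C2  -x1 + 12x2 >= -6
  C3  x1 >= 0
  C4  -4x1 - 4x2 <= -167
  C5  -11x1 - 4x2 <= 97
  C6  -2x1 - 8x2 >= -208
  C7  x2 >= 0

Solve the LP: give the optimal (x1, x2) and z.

x1 = 39, x2 = 11/4, minimum z = 211/2

Extreme points and z = 2x1 + 10x2:
  (627/16, 177/64) → z = 3393/32
  (103/4, 313/16) → z = 1977/8
  (39, 11/4) → z = 211/2
  (21, 83/4) → z = 499/2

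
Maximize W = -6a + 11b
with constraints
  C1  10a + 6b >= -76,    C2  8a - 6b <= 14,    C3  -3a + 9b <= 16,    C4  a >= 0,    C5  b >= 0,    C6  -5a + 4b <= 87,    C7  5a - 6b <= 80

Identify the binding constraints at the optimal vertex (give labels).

Extreme points and W = -6a + 11b:
  (37/9, 85/27) → W = 269/27
  (7/4, 0) → W = -21/2
  (0, 16/9) → W = 176/9
  (0, 0) → W = 0

The maximum is at (0, 16/9). Substituting into each constraint, equality holds for C3 and C4; the remaining constraints have slack.

C3 and C4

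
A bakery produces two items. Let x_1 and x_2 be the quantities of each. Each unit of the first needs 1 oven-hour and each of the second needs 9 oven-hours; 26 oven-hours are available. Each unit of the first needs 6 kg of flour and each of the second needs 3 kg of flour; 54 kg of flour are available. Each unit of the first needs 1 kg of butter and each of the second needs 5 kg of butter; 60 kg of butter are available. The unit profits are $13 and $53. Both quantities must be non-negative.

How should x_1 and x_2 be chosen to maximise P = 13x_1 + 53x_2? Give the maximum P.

Extreme points and P = 13x_1 + 53x_2:
  (0, 0) → P = 0
  (0, 26/9) → P = 1378/9
  (9, 0) → P = 117
  (8, 2) → P = 210

x_1 = 8, x_2 = 2, maximum P = 210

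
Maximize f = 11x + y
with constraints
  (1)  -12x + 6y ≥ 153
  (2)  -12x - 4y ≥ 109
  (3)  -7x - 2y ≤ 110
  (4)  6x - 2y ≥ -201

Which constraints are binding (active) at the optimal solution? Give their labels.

Feasible corners and f = 11x + y:
  (-211/20, 22/5) → f = -2233/20
  (-161/11, -83/22) → f = -3625/22
  (-511/24, 293/8) → f = -2371/12
  (-311/13, 747/26) → f = -6095/26

The maximum is at (-211/20, 22/5). Substituting into each constraint, equality holds for (1) and (2); the remaining constraints have slack.

(1) and (2)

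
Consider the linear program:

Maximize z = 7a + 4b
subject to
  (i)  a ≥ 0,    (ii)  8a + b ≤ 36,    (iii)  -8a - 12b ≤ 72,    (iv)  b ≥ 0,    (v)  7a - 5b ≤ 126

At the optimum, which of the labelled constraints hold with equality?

Feasible corners and z = 7a + 4b:
  (0, 36) → z = 144
  (0, 0) → z = 0
  (9/2, 0) → z = 63/2

The maximum is at (0, 36). Substituting into each constraint, equality holds for (i) and (ii); the remaining constraints have slack.

(i) and (ii)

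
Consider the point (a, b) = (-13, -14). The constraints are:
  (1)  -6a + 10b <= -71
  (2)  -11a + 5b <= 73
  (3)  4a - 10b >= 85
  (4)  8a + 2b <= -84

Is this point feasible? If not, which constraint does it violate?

not feasible — violates (1)

Constraint (1): -6a + 10b = -62, which is not ≤ -71. All other constraints are satisfied.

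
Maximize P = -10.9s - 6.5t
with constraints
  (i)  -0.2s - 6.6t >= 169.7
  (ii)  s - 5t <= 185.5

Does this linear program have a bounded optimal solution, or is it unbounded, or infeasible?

From the feasible point (1879/38, -517/19), moving in the direction (-6.6, 0.2) keeps every constraint satisfied while P increases without bound.

unbounded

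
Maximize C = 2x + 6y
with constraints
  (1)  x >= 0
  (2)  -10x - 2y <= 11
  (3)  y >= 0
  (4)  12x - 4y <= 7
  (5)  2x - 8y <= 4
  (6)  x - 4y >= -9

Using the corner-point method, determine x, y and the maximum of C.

Extreme points and C = 2x + 6y:
  (0, 0) → C = 0
  (0, 9/4) → C = 27/2
  (7/12, 0) → C = 7/6
  (16/11, 115/44) → C = 409/22

x = 16/11, y = 115/44, maximum C = 409/22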